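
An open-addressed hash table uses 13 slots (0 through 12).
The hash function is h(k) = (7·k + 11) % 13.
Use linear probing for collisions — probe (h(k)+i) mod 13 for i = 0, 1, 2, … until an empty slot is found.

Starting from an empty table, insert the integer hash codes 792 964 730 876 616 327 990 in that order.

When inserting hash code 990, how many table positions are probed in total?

4

792: h=4 => slot 4
964: h=12 => slot 12
730: h=12, probe 12,0 => slot 0
876: h=7 => slot 7
616: h=7, probe 7,8 => slot 8
327: h=12, probe 12,0,1 => slot 1
990: h=12, probe 12,0,1,2 => slot 2
Table: [730, 327, 990, -, 792, -, -, 876, 616, -, -, -, 964]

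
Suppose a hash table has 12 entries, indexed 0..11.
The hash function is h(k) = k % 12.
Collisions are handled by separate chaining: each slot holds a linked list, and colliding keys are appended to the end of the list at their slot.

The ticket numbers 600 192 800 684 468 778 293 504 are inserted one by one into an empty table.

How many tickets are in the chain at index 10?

1

600 -> bucket 0
192 -> bucket 0 (collision)
800 -> bucket 8
684 -> bucket 0 (collision)
468 -> bucket 0 (collision)
778 -> bucket 10
293 -> bucket 5
504 -> bucket 0 (collision)
Final buckets:
0: 600 -> 192 -> 684 -> 468 -> 504
1: .
2: .
3: .
4: .
5: 293
6: .
7: .
8: 800
9: .
10: 778
11: .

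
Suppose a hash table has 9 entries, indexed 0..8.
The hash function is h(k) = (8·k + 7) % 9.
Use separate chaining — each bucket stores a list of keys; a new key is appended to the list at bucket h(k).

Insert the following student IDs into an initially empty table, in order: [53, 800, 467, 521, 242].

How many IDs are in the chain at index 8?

53 → bucket 8
800 → bucket 8 (collision)
467 → bucket 8 (collision)
521 → bucket 8 (collision)
242 → bucket 8 (collision)
Final buckets:
0: —
1: —
2: —
3: —
4: —
5: —
6: —
7: —
8: 53 -> 800 -> 467 -> 521 -> 242

5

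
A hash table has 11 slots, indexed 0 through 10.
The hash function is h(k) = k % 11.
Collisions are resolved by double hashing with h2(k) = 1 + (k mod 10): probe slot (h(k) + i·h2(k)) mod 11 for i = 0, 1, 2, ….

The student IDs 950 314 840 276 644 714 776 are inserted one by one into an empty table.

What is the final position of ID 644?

950 hashes to 4; slot 4 is free => place at 4.
314 hashes to 6; slot 6 is free => place at 6.
840 hashes to 4, h2=1; 4 taken => place at 5.
276 hashes to 1; slot 1 is free => place at 1.
644 hashes to 6, h2=5; 6 taken => place at 0.
714 hashes to 10; slot 10 is free => place at 10.
776 hashes to 6, h2=7; 6 taken => place at 2.
Table: [644, 276, 776, ∅, 950, 840, 314, ∅, ∅, ∅, 714]

0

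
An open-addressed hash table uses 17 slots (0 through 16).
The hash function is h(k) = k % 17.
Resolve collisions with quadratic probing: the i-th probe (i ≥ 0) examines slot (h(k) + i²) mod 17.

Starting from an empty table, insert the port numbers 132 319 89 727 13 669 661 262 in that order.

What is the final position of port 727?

132: h=13 -> slot 13
319: h=13, probe 13,14 -> slot 14
89: h=4 -> slot 4
727: h=13, probe 13,14,0 -> slot 0
13: h=13, probe 13,14,0,5 -> slot 5
669: h=6 -> slot 6
661: h=15 -> slot 15
262: h=7 -> slot 7
Table: [727, ∅, ∅, ∅, 89, 13, 669, 262, ∅, ∅, ∅, ∅, ∅, 132, 319, 661, ∅]

0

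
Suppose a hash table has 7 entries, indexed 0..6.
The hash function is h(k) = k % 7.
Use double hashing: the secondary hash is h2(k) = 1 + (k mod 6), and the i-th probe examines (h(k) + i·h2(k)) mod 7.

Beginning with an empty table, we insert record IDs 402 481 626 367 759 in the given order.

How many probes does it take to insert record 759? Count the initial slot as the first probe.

3

Insert 402: h=3, slot 3 empty => index 3.
Insert 481: h=5, slot 5 empty => index 5.
Insert 626: h=3, h2=3, slot 3 occupied => index 6.
Insert 367: h=3, h2=2, slots 3,5 occupied => index 0.
Insert 759: h=3, h2=4, slots 3,0 occupied => index 4.
Table: [367, —, —, 402, 759, 481, 626]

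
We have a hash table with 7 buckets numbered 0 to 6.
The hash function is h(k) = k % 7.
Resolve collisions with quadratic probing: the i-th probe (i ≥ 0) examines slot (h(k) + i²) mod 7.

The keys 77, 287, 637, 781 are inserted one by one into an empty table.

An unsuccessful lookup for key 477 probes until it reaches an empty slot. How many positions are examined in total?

2

Insert 77: h=0, slot 0 empty → index 0.
Insert 287: h=0, slot 0 occupied → index 1.
Insert 637: h=0, slots 0,1 occupied → index 4.
Insert 781: h=4, slot 4 occupied → index 5.
Table: [77, 287, _, _, 637, 781, _]
Lookup 477: h=1, probe 1,2 → slot 2 empty, not found.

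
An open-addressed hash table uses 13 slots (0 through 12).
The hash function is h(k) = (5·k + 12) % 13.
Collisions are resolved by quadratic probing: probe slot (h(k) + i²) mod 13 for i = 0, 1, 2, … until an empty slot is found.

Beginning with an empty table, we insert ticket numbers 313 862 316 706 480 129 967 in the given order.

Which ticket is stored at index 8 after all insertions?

480

313 hashes to 4; slot 4 is free => place at 4.
862 hashes to 6; slot 6 is free => place at 6.
316 hashes to 6; 6 taken => place at 7.
706 hashes to 6; 6,7 taken => place at 10.
480 hashes to 7; 7 taken => place at 8.
129 hashes to 7; 7,8 taken => place at 11.
967 hashes to 11; 11 taken => place at 12.
Table: [., ., ., ., 313, ., 862, 316, 480, ., 706, 129, 967]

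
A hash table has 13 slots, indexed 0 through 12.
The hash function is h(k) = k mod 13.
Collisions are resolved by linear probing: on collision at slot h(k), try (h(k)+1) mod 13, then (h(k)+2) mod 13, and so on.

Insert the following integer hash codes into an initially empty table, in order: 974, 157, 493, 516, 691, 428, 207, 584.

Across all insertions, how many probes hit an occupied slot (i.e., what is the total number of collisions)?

Insert 974: h=12, slot 12 empty => index 12.
Insert 157: h=1, slot 1 empty => index 1.
Insert 493: h=12, slot 12 occupied => index 0.
Insert 516: h=9, slot 9 empty => index 9.
Insert 691: h=2, slot 2 empty => index 2.
Insert 428: h=12, slots 12,0,1,2 occupied => index 3.
Insert 207: h=12, slots 12,0,1,2,3 occupied => index 4.
Insert 584: h=12, slots 12,0,1,2,3,4 occupied => index 5.
Table: [493, 157, 691, 428, 207, 584, _, _, _, 516, _, _, 974]

16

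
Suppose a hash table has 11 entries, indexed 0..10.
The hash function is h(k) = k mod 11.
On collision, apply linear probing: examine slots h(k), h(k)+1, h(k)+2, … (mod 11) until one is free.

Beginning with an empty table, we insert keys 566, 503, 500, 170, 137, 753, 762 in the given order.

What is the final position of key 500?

6

566: h=5 => slot 5
503: h=8 => slot 8
500: h=5, probe 5,6 => slot 6
170: h=5, probe 5,6,7 => slot 7
137: h=5, probe 5,6,7,8,9 => slot 9
753: h=5, probe 5,6,7,8,9,10 => slot 10
762: h=3 => slot 3
Table: [—, —, —, 762, —, 566, 500, 170, 503, 137, 753]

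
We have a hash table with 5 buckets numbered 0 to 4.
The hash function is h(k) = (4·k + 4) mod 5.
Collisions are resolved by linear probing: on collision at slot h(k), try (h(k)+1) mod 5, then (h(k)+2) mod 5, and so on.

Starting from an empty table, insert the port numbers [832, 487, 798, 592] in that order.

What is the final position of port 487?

3

Insert 832: h=2, slot 2 empty -> index 2.
Insert 487: h=2, slot 2 occupied -> index 3.
Insert 798: h=1, slot 1 empty -> index 1.
Insert 592: h=2, slots 2,3 occupied -> index 4.
Table: [_, 798, 832, 487, 592]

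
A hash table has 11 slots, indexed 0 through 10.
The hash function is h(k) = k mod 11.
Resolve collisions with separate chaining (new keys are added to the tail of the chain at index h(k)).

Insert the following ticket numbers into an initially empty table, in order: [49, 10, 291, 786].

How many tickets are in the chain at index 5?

3

Insert 49: h=5, bucket 5 empty → new chain.
Insert 10: h=10, bucket 10 empty → new chain.
Insert 291: h=5, bucket 5 nonempty → append to chain.
Insert 786: h=5, bucket 5 nonempty → append to chain.
Final buckets:
0: —
1: —
2: —
3: —
4: —
5: 49 -> 291 -> 786
6: —
7: —
8: —
9: —
10: 10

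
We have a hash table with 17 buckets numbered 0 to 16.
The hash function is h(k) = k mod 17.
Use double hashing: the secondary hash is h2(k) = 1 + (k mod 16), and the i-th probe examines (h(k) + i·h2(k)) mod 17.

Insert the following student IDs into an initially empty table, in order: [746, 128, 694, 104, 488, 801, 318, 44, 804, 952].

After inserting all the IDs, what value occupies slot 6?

746 hashes to 15; slot 15 is free → place at 15.
128 hashes to 9; slot 9 is free → place at 9.
694 hashes to 14; slot 14 is free → place at 14.
104 hashes to 2; slot 2 is free → place at 2.
488 hashes to 12; slot 12 is free → place at 12.
801 hashes to 2, h2=2; 2 taken → place at 4.
318 hashes to 12, h2=15; 12 taken → place at 10.
44 hashes to 10, h2=13; 10 taken → place at 6.
804 hashes to 5; slot 5 is free → place at 5.
952 hashes to 0; slot 0 is free → place at 0.
Table: [952, ∅, 104, ∅, 801, 804, 44, ∅, ∅, 128, 318, ∅, 488, ∅, 694, 746, ∅]

44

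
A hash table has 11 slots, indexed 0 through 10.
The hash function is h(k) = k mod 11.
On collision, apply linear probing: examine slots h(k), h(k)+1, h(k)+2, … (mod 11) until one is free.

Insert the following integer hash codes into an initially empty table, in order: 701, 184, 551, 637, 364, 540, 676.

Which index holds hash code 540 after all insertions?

701: h=8 -> slot 8
184: h=8, probe 8,9 -> slot 9
551: h=1 -> slot 1
637: h=10 -> slot 10
364: h=1, probe 1,2 -> slot 2
540: h=1, probe 1,2,3 -> slot 3
676: h=5 -> slot 5
Table: [∅, 551, 364, 540, ∅, 676, ∅, ∅, 701, 184, 637]

3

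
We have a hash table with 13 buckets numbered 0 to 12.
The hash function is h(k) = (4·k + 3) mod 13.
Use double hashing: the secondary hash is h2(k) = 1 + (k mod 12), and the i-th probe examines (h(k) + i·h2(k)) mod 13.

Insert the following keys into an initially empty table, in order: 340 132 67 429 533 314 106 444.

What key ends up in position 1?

314

340: h=11 => slot 11
132: h=11, h2=1, probe 11,12 => slot 12
67: h=11, h2=8, probe 11,6 => slot 6
429: h=3 => slot 3
533: h=3, h2=6, probe 3,9 => slot 9
314: h=11, h2=3, probe 11,1 => slot 1
106: h=11, h2=11, probe 11,9,7 => slot 7
444: h=11, h2=1, probe 11,12,0 => slot 0
Table: [444, 314, ., 429, ., ., 67, 106, ., 533, ., 340, 132]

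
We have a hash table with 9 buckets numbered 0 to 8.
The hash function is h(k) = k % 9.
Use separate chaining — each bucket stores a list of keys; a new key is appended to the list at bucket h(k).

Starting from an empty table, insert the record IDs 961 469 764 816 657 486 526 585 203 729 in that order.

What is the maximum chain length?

4

961 → bucket 7
469 → bucket 1
764 → bucket 8
816 → bucket 6
657 → bucket 0
486 → bucket 0 (collision)
526 → bucket 4
585 → bucket 0 (collision)
203 → bucket 5
729 → bucket 0 (collision)
Final buckets:
0: 657 -> 486 -> 585 -> 729
1: 469
2: _
3: _
4: 526
5: 203
6: 816
7: 961
8: 764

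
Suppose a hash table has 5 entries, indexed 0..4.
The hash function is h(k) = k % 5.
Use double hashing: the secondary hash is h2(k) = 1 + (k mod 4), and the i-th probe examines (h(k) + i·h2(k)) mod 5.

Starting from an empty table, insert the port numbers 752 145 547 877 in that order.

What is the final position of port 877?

4

752 hashes to 2; slot 2 is free -> place at 2.
145 hashes to 0; slot 0 is free -> place at 0.
547 hashes to 2, h2=4; 2 taken -> place at 1.
877 hashes to 2, h2=2; 2 taken -> place at 4.
Table: [145, 547, 752, ., 877]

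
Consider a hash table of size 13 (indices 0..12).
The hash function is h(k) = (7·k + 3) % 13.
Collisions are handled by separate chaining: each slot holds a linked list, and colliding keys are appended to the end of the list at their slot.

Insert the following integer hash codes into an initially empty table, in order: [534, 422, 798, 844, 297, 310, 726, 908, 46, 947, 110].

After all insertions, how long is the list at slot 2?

Insert 534: h=10, bucket 10 empty → new chain.
Insert 422: h=6, bucket 6 empty → new chain.
Insert 798: h=12, bucket 12 empty → new chain.
Insert 844: h=9, bucket 9 empty → new chain.
Insert 297: h=2, bucket 2 empty → new chain.
Insert 310: h=2, bucket 2 nonempty → append to chain.
Insert 726: h=2, bucket 2 nonempty → append to chain.
Insert 908: h=2, bucket 2 nonempty → append to chain.
Insert 46: h=0, bucket 0 empty → new chain.
Insert 947: h=2, bucket 2 nonempty → append to chain.
Insert 110: h=6, bucket 6 nonempty → append to chain.
Final buckets:
0: 46
1: -
2: 297 -> 310 -> 726 -> 908 -> 947
3: -
4: -
5: -
6: 422 -> 110
7: -
8: -
9: 844
10: 534
11: -
12: 798

5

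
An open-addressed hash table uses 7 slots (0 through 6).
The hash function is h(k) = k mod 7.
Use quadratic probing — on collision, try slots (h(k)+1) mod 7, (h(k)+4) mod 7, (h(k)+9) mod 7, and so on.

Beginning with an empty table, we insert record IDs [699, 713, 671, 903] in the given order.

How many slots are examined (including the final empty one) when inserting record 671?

3

699: h=6 -> slot 6
713: h=6, probe 6,0 -> slot 0
671: h=6, probe 6,0,3 -> slot 3
903: h=0, probe 0,1 -> slot 1
Table: [713, 903, —, 671, —, —, 699]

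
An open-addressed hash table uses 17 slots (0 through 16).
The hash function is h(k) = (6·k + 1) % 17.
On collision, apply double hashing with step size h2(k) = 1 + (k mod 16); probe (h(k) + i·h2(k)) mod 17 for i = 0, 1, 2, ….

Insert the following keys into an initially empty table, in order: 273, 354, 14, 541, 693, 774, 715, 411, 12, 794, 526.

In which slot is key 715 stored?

273 hashes to 7; slot 7 is free → place at 7.
354 hashes to 0; slot 0 is free → place at 0.
14 hashes to 0, h2=15; 0 taken → place at 15.
541 hashes to 0, h2=14; 0 taken → place at 14.
693 hashes to 11; slot 11 is free → place at 11.
774 hashes to 4; slot 4 is free → place at 4.
715 hashes to 7, h2=12; 7 taken → place at 2.
411 hashes to 2, h2=12; 2,14 taken → place at 9.
12 hashes to 5; slot 5 is free → place at 5.
794 hashes to 5, h2=11; 5 taken → place at 16.
526 hashes to 12; slot 12 is free → place at 12.
Table: [354, ∅, 715, ∅, 774, 12, ∅, 273, ∅, 411, ∅, 693, 526, ∅, 541, 14, 794]

2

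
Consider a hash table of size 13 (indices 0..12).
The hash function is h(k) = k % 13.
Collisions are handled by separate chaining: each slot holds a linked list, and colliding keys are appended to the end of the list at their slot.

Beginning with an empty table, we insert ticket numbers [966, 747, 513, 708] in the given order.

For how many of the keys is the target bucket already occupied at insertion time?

2

966 → bucket 4
747 → bucket 6
513 → bucket 6 (collision)
708 → bucket 6 (collision)
Final buckets:
0: ∅
1: ∅
2: ∅
3: ∅
4: 966
5: ∅
6: 747 -> 513 -> 708
7: ∅
8: ∅
9: ∅
10: ∅
11: ∅
12: ∅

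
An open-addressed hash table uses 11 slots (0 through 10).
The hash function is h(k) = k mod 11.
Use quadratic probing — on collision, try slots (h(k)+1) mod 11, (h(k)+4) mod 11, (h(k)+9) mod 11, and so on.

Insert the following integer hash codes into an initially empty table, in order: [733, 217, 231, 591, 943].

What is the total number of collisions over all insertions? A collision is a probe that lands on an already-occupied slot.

3

733: h=7 -> slot 7
217: h=8 -> slot 8
231: h=0 -> slot 0
591: h=8, probe 8,9 -> slot 9
943: h=8, probe 8,9,1 -> slot 1
Table: [231, 943, -, -, -, -, -, 733, 217, 591, -]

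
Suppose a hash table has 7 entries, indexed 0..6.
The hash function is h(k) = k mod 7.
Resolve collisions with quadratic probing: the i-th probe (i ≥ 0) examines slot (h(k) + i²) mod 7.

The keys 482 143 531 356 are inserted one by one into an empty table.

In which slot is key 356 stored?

482 hashes to 6; slot 6 is free -> place at 6.
143 hashes to 3; slot 3 is free -> place at 3.
531 hashes to 6; 6 taken -> place at 0.
356 hashes to 6; 6,0,3 taken -> place at 1.
Table: [531, 356, -, 143, -, -, 482]

1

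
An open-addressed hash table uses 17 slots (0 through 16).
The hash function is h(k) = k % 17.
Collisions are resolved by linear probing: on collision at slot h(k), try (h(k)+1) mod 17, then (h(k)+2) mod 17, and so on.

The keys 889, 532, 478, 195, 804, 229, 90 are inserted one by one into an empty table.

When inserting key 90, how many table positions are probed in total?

6

Insert 889: h=5, slot 5 empty → index 5.
Insert 532: h=5, slot 5 occupied → index 6.
Insert 478: h=2, slot 2 empty → index 2.
Insert 195: h=8, slot 8 empty → index 8.
Insert 804: h=5, slots 5,6 occupied → index 7.
Insert 229: h=8, slot 8 occupied → index 9.
Insert 90: h=5, slots 5,6,7,8,9 occupied → index 10.
Table: [-, -, 478, -, -, 889, 532, 804, 195, 229, 90, -, -, -, -, -, -]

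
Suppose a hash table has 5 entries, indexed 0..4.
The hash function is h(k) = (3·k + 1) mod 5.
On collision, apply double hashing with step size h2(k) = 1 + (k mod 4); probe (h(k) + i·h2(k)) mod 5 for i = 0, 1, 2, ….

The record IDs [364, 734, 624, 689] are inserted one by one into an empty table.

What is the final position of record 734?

364: h=3 => slot 3
734: h=3, h2=3, probe 3,1 => slot 1
624: h=3, h2=1, probe 3,4 => slot 4
689: h=3, h2=2, probe 3,0 => slot 0
Table: [689, 734, ., 364, 624]

1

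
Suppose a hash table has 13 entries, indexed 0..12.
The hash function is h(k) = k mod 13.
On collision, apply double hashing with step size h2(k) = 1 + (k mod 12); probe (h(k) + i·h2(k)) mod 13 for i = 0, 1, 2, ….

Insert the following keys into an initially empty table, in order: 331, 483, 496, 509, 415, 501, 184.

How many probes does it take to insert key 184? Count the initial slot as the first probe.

331: h=6 → slot 6
483: h=2 → slot 2
496: h=2, h2=5, probe 2,7 → slot 7
509: h=2, h2=6, probe 2,8 → slot 8
415: h=12 → slot 12
501: h=7, h2=10, probe 7,4 → slot 4
184: h=2, h2=5, probe 2,7,12,4,9 → slot 9
Table: [—, —, 483, —, 501, —, 331, 496, 509, 184, —, —, 415]

5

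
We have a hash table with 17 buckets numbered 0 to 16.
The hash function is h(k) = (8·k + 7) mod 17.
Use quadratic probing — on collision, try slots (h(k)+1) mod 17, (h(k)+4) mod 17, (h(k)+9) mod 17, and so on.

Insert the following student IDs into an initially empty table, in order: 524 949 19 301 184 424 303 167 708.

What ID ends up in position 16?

524: h=0 => slot 0
949: h=0, probe 0,1 => slot 1
19: h=6 => slot 6
301: h=1, probe 1,2 => slot 2
184: h=0, probe 0,1,4 => slot 4
424: h=16 => slot 16
303: h=0, probe 0,1,4,9 => slot 9
167: h=0, probe 0,1,4,9,16,8 => slot 8
708: h=10 => slot 10
Table: [524, 949, 301, -, 184, -, 19, -, 167, 303, 708, -, -, -, -, -, 424]

424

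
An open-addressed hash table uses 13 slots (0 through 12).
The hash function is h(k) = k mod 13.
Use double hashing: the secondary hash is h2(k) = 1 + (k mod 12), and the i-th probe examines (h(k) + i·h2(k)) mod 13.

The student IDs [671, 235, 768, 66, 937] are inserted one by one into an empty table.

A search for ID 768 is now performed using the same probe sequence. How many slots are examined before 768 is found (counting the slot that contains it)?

671 hashes to 8; slot 8 is free -> place at 8.
235 hashes to 1; slot 1 is free -> place at 1.
768 hashes to 1, h2=1; 1 taken -> place at 2.
66 hashes to 1, h2=7; 1,8,2 taken -> place at 9.
937 hashes to 1, h2=2; 1 taken -> place at 3.
Table: [_, 235, 768, 937, _, _, _, _, 671, 66, _, _, _]
Lookup 768: h=1, h2=1, probe 1,2 → found at 2.

2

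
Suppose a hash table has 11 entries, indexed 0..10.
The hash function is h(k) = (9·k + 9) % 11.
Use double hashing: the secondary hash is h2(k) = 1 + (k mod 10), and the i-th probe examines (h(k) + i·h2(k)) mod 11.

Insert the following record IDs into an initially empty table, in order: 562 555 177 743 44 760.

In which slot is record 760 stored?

562: h=7 -> slot 7
555: h=10 -> slot 10
177: h=7, h2=8, probe 7,4 -> slot 4
743: h=8 -> slot 8
44: h=9 -> slot 9
760: h=7, h2=1, probe 7,8,9,10,0 -> slot 0
Table: [760, -, -, -, 177, -, -, 562, 743, 44, 555]

0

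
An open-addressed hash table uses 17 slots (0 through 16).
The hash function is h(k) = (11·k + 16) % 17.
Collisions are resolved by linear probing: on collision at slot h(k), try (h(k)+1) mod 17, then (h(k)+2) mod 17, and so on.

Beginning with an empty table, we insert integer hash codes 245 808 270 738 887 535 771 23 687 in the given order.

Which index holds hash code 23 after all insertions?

16

245: h=8 -> slot 8
808: h=13 -> slot 13
270: h=11 -> slot 11
738: h=8, probe 8,9 -> slot 9
887: h=15 -> slot 15
535: h=2 -> slot 2
771: h=14 -> slot 14
23: h=14, probe 14,15,16 -> slot 16
687: h=8, probe 8,9,10 -> slot 10
Table: [—, —, 535, —, —, —, —, —, 245, 738, 687, 270, —, 808, 771, 887, 23]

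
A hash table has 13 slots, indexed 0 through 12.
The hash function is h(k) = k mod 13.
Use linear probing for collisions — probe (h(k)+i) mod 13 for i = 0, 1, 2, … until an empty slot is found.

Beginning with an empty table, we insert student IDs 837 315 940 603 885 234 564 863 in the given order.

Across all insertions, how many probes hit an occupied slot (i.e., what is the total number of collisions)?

6

837: h=5 → slot 5
315: h=3 → slot 3
940: h=4 → slot 4
603: h=5, probe 5,6 → slot 6
885: h=1 → slot 1
234: h=0 → slot 0
564: h=5, probe 5,6,7 → slot 7
863: h=5, probe 5,6,7,8 → slot 8
Table: [234, 885, ., 315, 940, 837, 603, 564, 863, ., ., ., .]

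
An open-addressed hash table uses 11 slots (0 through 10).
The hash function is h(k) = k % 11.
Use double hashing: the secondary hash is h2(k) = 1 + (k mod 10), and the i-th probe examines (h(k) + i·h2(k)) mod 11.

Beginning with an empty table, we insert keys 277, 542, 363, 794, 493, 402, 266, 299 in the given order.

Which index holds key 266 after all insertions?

5

277: h=2 → slot 2
542: h=3 → slot 3
363: h=0 → slot 0
794: h=2, h2=5, probe 2,7 → slot 7
493: h=9 → slot 9
402: h=6 → slot 6
266: h=2, h2=7, probe 2,9,5 → slot 5
299: h=2, h2=10, probe 2,1 → slot 1
Table: [363, 299, 277, 542, _, 266, 402, 794, _, 493, _]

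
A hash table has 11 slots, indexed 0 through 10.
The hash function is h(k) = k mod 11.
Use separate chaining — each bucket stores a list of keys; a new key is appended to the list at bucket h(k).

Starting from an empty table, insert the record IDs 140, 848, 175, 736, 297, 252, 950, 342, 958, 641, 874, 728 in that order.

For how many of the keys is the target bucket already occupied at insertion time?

4

140 → bucket 8
848 → bucket 1
175 → bucket 10
736 → bucket 10 (collision)
297 → bucket 0
252 → bucket 10 (collision)
950 → bucket 4
342 → bucket 1 (collision)
958 → bucket 1 (collision)
641 → bucket 3
874 → bucket 5
728 → bucket 2
Final buckets:
0: 297
1: 848 -> 342 -> 958
2: 728
3: 641
4: 950
5: 874
6: _
7: _
8: 140
9: _
10: 175 -> 736 -> 252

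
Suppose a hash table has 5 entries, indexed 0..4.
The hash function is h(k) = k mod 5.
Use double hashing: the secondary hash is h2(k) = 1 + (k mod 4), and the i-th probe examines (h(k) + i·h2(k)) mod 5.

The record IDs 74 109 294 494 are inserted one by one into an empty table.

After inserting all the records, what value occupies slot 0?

Insert 74: h=4, slot 4 empty => index 4.
Insert 109: h=4, h2=2, slot 4 occupied => index 1.
Insert 294: h=4, h2=3, slot 4 occupied => index 2.
Insert 494: h=4, h2=3, slots 4,2 occupied => index 0.
Table: [494, 109, 294, -, 74]

494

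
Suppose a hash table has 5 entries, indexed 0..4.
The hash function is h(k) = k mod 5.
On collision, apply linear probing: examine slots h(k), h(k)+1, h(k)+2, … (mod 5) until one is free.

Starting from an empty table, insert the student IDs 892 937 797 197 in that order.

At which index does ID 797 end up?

4

Insert 892: h=2, slot 2 empty => index 2.
Insert 937: h=2, slot 2 occupied => index 3.
Insert 797: h=2, slots 2,3 occupied => index 4.
Insert 197: h=2, slots 2,3,4 occupied => index 0.
Table: [197, _, 892, 937, 797]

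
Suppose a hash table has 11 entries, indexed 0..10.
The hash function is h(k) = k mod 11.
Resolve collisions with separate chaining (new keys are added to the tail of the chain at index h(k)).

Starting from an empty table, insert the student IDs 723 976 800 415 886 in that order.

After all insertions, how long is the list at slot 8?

4

723 → bucket 8
976 → bucket 8 (collision)
800 → bucket 8 (collision)
415 → bucket 8 (collision)
886 → bucket 6
Final buckets:
0: .
1: .
2: .
3: .
4: .
5: .
6: 886
7: .
8: 723 -> 976 -> 800 -> 415
9: .
10: .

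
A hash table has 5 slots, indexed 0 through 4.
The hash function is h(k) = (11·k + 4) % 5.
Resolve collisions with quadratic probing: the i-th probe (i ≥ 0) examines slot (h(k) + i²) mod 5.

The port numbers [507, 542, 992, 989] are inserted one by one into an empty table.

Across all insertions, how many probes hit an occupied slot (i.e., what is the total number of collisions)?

507: h=1 => slot 1
542: h=1, probe 1,2 => slot 2
992: h=1, probe 1,2,0 => slot 0
989: h=3 => slot 3
Table: [992, 507, 542, 989, ∅]

3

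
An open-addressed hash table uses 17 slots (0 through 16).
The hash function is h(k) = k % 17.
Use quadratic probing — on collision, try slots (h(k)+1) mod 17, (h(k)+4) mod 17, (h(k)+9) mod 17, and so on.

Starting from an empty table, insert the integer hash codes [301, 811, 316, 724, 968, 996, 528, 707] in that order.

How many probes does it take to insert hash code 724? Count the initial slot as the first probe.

2

301 hashes to 12; slot 12 is free → place at 12.
811 hashes to 12; 12 taken → place at 13.
316 hashes to 10; slot 10 is free → place at 10.
724 hashes to 10; 10 taken → place at 11.
968 hashes to 16; slot 16 is free → place at 16.
996 hashes to 10; 10,11 taken → place at 14.
528 hashes to 1; slot 1 is free → place at 1.
707 hashes to 10; 10,11,14 taken → place at 2.
Table: [-, 528, 707, -, -, -, -, -, -, -, 316, 724, 301, 811, 996, -, 968]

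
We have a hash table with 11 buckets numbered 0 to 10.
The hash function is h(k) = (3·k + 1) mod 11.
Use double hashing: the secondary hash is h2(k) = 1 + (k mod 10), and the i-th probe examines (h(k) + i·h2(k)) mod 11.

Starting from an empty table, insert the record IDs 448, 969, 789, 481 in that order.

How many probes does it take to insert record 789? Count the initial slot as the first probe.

Insert 448: h=3, slot 3 empty -> index 3.
Insert 969: h=4, slot 4 empty -> index 4.
Insert 789: h=3, h2=10, slot 3 occupied -> index 2.
Insert 481: h=3, h2=2, slot 3 occupied -> index 5.
Table: [—, —, 789, 448, 969, 481, —, —, —, —, —]

2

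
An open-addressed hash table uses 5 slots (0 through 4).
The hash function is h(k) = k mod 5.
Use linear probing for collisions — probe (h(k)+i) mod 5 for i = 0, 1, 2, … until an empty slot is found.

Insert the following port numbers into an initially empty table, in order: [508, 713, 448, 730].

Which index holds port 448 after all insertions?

0

Insert 508: h=3, slot 3 empty -> index 3.
Insert 713: h=3, slot 3 occupied -> index 4.
Insert 448: h=3, slots 3,4 occupied -> index 0.
Insert 730: h=0, slot 0 occupied -> index 1.
Table: [448, 730, ., 508, 713]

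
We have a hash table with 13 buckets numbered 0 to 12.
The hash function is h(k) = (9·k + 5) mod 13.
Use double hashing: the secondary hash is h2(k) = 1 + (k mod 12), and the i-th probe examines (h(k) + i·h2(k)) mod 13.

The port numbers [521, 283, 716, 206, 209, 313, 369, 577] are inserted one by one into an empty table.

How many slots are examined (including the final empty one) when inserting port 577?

3

521: h=1 -> slot 1
283: h=4 -> slot 4
716: h=1, h2=9, probe 1,10 -> slot 10
206: h=0 -> slot 0
209: h=1, h2=6, probe 1,7 -> slot 7
313: h=1, h2=2, probe 1,3 -> slot 3
369: h=11 -> slot 11
577: h=11, h2=2, probe 11,0,2 -> slot 2
Table: [206, 521, 577, 313, 283, ., ., 209, ., ., 716, 369, .]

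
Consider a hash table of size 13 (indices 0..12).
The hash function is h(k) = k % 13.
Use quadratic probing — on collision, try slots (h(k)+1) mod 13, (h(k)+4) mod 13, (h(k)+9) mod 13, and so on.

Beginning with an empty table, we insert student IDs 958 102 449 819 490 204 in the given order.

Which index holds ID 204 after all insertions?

958: h=9 => slot 9
102: h=11 => slot 11
449: h=7 => slot 7
819: h=0 => slot 0
490: h=9, probe 9,10 => slot 10
204: h=9, probe 9,10,0,5 => slot 5
Table: [819, ∅, ∅, ∅, ∅, 204, ∅, 449, ∅, 958, 490, 102, ∅]

5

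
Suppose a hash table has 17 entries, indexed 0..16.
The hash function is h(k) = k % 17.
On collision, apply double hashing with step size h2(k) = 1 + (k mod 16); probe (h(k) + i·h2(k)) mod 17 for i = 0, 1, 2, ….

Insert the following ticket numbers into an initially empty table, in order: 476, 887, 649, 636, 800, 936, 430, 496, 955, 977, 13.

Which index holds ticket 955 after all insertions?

476 hashes to 0; slot 0 is free -> place at 0.
887 hashes to 3; slot 3 is free -> place at 3.
649 hashes to 3, h2=10; 3 taken -> place at 13.
636 hashes to 7; slot 7 is free -> place at 7.
800 hashes to 1; slot 1 is free -> place at 1.
936 hashes to 1, h2=9; 1 taken -> place at 10.
430 hashes to 5; slot 5 is free -> place at 5.
496 hashes to 3, h2=1; 3 taken -> place at 4.
955 hashes to 3, h2=12; 3 taken -> place at 15.
977 hashes to 8; slot 8 is free -> place at 8.
13 hashes to 13, h2=14; 13,10,7,4,1,15 taken -> place at 12.
Table: [476, 800, -, 887, 496, 430, -, 636, 977, -, 936, -, 13, 649, -, 955, -]

15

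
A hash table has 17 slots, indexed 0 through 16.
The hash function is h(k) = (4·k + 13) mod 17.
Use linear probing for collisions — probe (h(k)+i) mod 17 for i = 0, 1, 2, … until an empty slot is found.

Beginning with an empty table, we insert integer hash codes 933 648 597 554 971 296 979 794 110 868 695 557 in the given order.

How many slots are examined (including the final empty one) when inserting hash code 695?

933 hashes to 5; slot 5 is free => place at 5.
648 hashes to 4; slot 4 is free => place at 4.
597 hashes to 4; 4,5 taken => place at 6.
554 hashes to 2; slot 2 is free => place at 2.
971 hashes to 4; 4,5,6 taken => place at 7.
296 hashes to 7; 7 taken => place at 8.
979 hashes to 2; 2 taken => place at 3.
794 hashes to 10; slot 10 is free => place at 10.
110 hashes to 11; slot 11 is free => place at 11.
868 hashes to 0; slot 0 is free => place at 0.
695 hashes to 5; 5,6,7,8 taken => place at 9.
557 hashes to 14; slot 14 is free => place at 14.
Table: [868, _, 554, 979, 648, 933, 597, 971, 296, 695, 794, 110, _, _, 557, _, _]

5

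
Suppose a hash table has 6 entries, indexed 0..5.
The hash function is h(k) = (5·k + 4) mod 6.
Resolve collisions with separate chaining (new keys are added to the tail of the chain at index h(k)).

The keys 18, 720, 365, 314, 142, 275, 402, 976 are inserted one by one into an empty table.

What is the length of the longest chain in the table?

3

Insert 18: h=4, bucket 4 empty → new chain.
Insert 720: h=4, bucket 4 nonempty → append to chain.
Insert 365: h=5, bucket 5 empty → new chain.
Insert 314: h=2, bucket 2 empty → new chain.
Insert 142: h=0, bucket 0 empty → new chain.
Insert 275: h=5, bucket 5 nonempty → append to chain.
Insert 402: h=4, bucket 4 nonempty → append to chain.
Insert 976: h=0, bucket 0 nonempty → append to chain.
Final buckets:
0: 142 -> 976
1: .
2: 314
3: .
4: 18 -> 720 -> 402
5: 365 -> 275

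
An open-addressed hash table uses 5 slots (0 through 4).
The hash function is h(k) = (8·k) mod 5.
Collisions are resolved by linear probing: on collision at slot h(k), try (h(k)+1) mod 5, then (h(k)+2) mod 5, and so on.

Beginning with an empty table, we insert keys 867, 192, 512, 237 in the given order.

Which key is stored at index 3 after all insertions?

867: h=1 → slot 1
192: h=1, probe 1,2 → slot 2
512: h=1, probe 1,2,3 → slot 3
237: h=1, probe 1,2,3,4 → slot 4
Table: [—, 867, 192, 512, 237]

512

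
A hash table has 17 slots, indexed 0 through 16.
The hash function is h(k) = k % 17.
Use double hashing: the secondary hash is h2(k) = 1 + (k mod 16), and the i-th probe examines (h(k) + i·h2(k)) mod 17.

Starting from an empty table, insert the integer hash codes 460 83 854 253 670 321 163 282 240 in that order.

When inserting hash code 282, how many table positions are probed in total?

4

460: h=1 => slot 1
83: h=15 => slot 15
854: h=4 => slot 4
253: h=15, h2=14, probe 15,12 => slot 12
670: h=7 => slot 7
321: h=15, h2=2, probe 15,0 => slot 0
163: h=10 => slot 10
282: h=10, h2=11, probe 10,4,15,9 => slot 9
240: h=2 => slot 2
Table: [321, 460, 240, ∅, 854, ∅, ∅, 670, ∅, 282, 163, ∅, 253, ∅, ∅, 83, ∅]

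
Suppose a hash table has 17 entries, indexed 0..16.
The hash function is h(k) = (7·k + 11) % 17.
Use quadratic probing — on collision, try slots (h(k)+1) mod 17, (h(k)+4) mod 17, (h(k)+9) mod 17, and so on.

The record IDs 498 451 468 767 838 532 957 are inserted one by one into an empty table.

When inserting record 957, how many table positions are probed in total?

4

498: h=12 => slot 12
451: h=6 => slot 6
468: h=6, probe 6,7 => slot 7
767: h=8 => slot 8
838: h=12, probe 12,13 => slot 13
532: h=12, probe 12,13,16 => slot 16
957: h=12, probe 12,13,16,4 => slot 4
Table: [., ., ., ., 957, ., 451, 468, 767, ., ., ., 498, 838, ., ., 532]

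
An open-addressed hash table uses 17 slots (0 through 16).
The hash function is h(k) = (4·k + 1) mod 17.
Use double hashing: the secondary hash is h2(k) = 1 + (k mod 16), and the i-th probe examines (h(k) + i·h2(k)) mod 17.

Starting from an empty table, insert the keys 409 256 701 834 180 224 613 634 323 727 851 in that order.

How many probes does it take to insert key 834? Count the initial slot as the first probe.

Insert 409: h=5, slot 5 empty -> index 5.
Insert 256: h=5, h2=1, slot 5 occupied -> index 6.
Insert 701: h=0, slot 0 empty -> index 0.
Insert 834: h=5, h2=3, slot 5 occupied -> index 8.
Insert 180: h=7, slot 7 empty -> index 7.
Insert 224: h=13, slot 13 empty -> index 13.
Insert 613: h=5, h2=6, slot 5 occupied -> index 11.
Insert 634: h=4, slot 4 empty -> index 4.
Insert 323: h=1, slot 1 empty -> index 1.
Insert 727: h=2, slot 2 empty -> index 2.
Insert 851: h=5, h2=4, slot 5 occupied -> index 9.
Table: [701, 323, 727, _, 634, 409, 256, 180, 834, 851, _, 613, _, 224, _, _, _]

2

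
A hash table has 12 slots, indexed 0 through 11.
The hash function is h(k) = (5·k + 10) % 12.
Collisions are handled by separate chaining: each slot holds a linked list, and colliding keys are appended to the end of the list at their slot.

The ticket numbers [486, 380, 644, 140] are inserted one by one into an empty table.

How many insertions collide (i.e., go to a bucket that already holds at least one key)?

2

Insert 486: h=4, bucket 4 empty -> new chain.
Insert 380: h=2, bucket 2 empty -> new chain.
Insert 644: h=2, bucket 2 nonempty -> append to chain.
Insert 140: h=2, bucket 2 nonempty -> append to chain.
Final buckets:
0: .
1: .
2: 380 -> 644 -> 140
3: .
4: 486
5: .
6: .
7: .
8: .
9: .
10: .
11: .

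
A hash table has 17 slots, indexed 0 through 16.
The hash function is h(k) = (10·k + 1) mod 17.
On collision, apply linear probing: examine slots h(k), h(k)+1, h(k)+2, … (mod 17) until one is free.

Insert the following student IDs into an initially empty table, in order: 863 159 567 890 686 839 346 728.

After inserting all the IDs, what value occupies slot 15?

863 hashes to 12; slot 12 is free → place at 12.
159 hashes to 10; slot 10 is free → place at 10.
567 hashes to 10; 10 taken → place at 11.
890 hashes to 10; 10,11,12 taken → place at 13.
686 hashes to 10; 10,11,12,13 taken → place at 14.
839 hashes to 10; 10,11,12,13,14 taken → place at 15.
346 hashes to 10; 10,11,12,13,14,15 taken → place at 16.
728 hashes to 5; slot 5 is free → place at 5.
Table: [., ., ., ., ., 728, ., ., ., ., 159, 567, 863, 890, 686, 839, 346]

839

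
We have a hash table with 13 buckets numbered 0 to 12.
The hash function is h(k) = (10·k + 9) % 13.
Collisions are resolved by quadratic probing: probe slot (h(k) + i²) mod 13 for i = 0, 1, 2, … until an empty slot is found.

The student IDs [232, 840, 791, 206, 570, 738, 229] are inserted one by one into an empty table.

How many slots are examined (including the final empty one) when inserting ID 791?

232: h=2 -> slot 2
840: h=11 -> slot 11
791: h=2, probe 2,3 -> slot 3
206: h=2, probe 2,3,6 -> slot 6
570: h=2, probe 2,3,6,11,5 -> slot 5
738: h=5, probe 5,6,9 -> slot 9
229: h=11, probe 11,12 -> slot 12
Table: [-, -, 232, 791, -, 570, 206, -, -, 738, -, 840, 229]

2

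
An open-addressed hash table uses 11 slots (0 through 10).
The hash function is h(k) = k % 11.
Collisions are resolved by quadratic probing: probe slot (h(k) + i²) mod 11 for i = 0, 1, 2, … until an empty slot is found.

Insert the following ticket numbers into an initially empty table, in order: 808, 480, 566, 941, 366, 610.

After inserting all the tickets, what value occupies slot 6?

808: h=5 → slot 5
480: h=7 → slot 7
566: h=5, probe 5,6 → slot 6
941: h=6, probe 6,7,10 → slot 10
366: h=3 → slot 3
610: h=5, probe 5,6,9 → slot 9
Table: [∅, ∅, ∅, 366, ∅, 808, 566, 480, ∅, 610, 941]

566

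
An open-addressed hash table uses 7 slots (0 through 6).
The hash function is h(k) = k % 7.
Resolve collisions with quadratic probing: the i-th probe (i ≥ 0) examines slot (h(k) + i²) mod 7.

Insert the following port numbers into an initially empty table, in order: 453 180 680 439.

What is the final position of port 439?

2

453: h=5 → slot 5
180: h=5, probe 5,6 → slot 6
680: h=1 → slot 1
439: h=5, probe 5,6,2 → slot 2
Table: [., 680, 439, ., ., 453, 180]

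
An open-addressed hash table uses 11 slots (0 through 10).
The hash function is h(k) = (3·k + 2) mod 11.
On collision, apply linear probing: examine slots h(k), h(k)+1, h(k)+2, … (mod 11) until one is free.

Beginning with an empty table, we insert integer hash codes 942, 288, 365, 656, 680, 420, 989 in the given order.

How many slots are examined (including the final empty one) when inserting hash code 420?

3

942: h=1 => slot 1
288: h=8 => slot 8
365: h=8, probe 8,9 => slot 9
656: h=1, probe 1,2 => slot 2
680: h=7 => slot 7
420: h=8, probe 8,9,10 => slot 10
989: h=10, probe 10,0 => slot 0
Table: [989, 942, 656, ., ., ., ., 680, 288, 365, 420]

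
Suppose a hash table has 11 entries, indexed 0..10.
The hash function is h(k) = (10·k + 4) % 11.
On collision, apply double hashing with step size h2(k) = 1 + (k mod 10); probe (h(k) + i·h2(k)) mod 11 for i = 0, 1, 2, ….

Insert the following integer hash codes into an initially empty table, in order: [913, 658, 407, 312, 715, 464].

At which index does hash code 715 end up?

10

913: h=4 -> slot 4
658: h=6 -> slot 6
407: h=4, h2=8, probe 4,1 -> slot 1
312: h=0 -> slot 0
715: h=4, h2=6, probe 4,10 -> slot 10
464: h=2 -> slot 2
Table: [312, 407, 464, ∅, 913, ∅, 658, ∅, ∅, ∅, 715]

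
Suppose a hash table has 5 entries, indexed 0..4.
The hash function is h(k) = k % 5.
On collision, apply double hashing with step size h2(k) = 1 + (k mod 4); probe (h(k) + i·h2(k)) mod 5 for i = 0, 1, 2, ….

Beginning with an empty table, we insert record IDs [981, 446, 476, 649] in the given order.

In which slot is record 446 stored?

4

981 hashes to 1; slot 1 is free -> place at 1.
446 hashes to 1, h2=3; 1 taken -> place at 4.
476 hashes to 1, h2=1; 1 taken -> place at 2.
649 hashes to 4, h2=2; 4,1 taken -> place at 3.
Table: [—, 981, 476, 649, 446]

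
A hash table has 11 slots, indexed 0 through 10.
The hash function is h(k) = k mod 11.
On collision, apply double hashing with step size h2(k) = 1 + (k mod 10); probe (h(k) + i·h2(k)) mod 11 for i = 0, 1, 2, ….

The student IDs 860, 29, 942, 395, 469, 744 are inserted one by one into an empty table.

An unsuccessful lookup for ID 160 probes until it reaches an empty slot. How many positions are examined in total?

Insert 860: h=2, slot 2 empty => index 2.
Insert 29: h=7, slot 7 empty => index 7.
Insert 942: h=7, h2=3, slot 7 occupied => index 10.
Insert 395: h=10, h2=6, slot 10 occupied => index 5.
Insert 469: h=7, h2=10, slot 7 occupied => index 6.
Insert 744: h=7, h2=5, slot 7 occupied => index 1.
Table: [∅, 744, 860, ∅, ∅, 395, 469, 29, ∅, ∅, 942]
Lookup 160: h=6, h2=1, probe 6,7,8 → slot 8 empty, not found.

3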